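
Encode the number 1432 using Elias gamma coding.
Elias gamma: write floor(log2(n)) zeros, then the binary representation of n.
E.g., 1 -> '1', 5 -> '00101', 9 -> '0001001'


num_bits = floor(log2(1432)) + 1 = 11
leading_zeros = num_bits - 1 = 10
binary(1432) = 10110011000

Elias gamma(1432) = '0000000000' + '10110011000' = 000000000010110011000 (21 bits)


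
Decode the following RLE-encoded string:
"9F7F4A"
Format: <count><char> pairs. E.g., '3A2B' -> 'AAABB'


Expanding each <count><char> pair:
  9F -> 'FFFFFFFFF'
  7F -> 'FFFFFFF'
  4A -> 'AAAA'

Decoded = FFFFFFFFFFFFFFFFAAAA


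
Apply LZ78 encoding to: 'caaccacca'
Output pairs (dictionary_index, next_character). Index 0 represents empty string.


LZ78 encoding steps:
Dictionary: {0: ''}
Step 1: w='' (idx 0), next='c' -> output (0, 'c'), add 'c' as idx 1
Step 2: w='' (idx 0), next='a' -> output (0, 'a'), add 'a' as idx 2
Step 3: w='a' (idx 2), next='c' -> output (2, 'c'), add 'ac' as idx 3
Step 4: w='c' (idx 1), next='a' -> output (1, 'a'), add 'ca' as idx 4
Step 5: w='c' (idx 1), next='c' -> output (1, 'c'), add 'cc' as idx 5
Step 6: w='a' (idx 2), end of input -> output (2, '')


Encoded: [(0, 'c'), (0, 'a'), (2, 'c'), (1, 'a'), (1, 'c'), (2, '')]


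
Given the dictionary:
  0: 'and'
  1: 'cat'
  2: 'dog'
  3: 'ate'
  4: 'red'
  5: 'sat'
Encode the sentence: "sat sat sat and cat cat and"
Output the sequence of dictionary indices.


Look up each word in the dictionary:
  'sat' -> 5
  'sat' -> 5
  'sat' -> 5
  'and' -> 0
  'cat' -> 1
  'cat' -> 1
  'and' -> 0

Encoded: [5, 5, 5, 0, 1, 1, 0]


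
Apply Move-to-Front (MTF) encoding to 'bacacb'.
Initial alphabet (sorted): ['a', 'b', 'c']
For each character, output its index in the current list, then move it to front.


MTF encoding:
'b': index 1 in ['a', 'b', 'c'] -> ['b', 'a', 'c']
'a': index 1 in ['b', 'a', 'c'] -> ['a', 'b', 'c']
'c': index 2 in ['a', 'b', 'c'] -> ['c', 'a', 'b']
'a': index 1 in ['c', 'a', 'b'] -> ['a', 'c', 'b']
'c': index 1 in ['a', 'c', 'b'] -> ['c', 'a', 'b']
'b': index 2 in ['c', 'a', 'b'] -> ['b', 'c', 'a']


Output: [1, 1, 2, 1, 1, 2]


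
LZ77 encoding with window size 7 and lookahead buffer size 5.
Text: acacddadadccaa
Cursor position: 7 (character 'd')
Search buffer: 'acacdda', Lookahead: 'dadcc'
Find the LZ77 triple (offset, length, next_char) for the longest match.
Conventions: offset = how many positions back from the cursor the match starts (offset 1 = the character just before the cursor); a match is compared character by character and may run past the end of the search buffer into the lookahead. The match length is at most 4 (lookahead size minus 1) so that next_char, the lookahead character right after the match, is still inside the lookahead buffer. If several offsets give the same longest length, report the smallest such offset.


Try each offset into the search buffer:
  offset=1 (pos 6, char 'a'): match length 0
  offset=2 (pos 5, char 'd'): match length 3
  offset=3 (pos 4, char 'd'): match length 1
  offset=4 (pos 3, char 'c'): match length 0
  offset=5 (pos 2, char 'a'): match length 0
  offset=6 (pos 1, char 'c'): match length 0
  offset=7 (pos 0, char 'a'): match length 0
Longest match has length 3 at offset 2.
next_char = character at position 7 + 3 = 10 -> 'c'

Best match: offset=2, length=3 (matching 'dad' starting at position 5)
LZ77 triple: (2, 3, 'c')


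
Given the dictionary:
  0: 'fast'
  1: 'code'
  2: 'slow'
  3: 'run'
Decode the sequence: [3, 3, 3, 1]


Look up each index in the dictionary:
  3 -> 'run'
  3 -> 'run'
  3 -> 'run'
  1 -> 'code'

Decoded: "run run run code"


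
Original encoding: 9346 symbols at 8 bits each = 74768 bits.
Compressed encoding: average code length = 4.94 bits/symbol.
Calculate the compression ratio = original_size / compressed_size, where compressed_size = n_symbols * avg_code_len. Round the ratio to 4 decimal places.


original_size = n_symbols * orig_bits = 9346 * 8 = 74768 bits
compressed_size = n_symbols * avg_code_len = 9346 * 4.94 = 46169.24 bits
ratio = original_size / compressed_size = 74768 / 46169.24 = 1.6194

Compression ratio = 1.6194


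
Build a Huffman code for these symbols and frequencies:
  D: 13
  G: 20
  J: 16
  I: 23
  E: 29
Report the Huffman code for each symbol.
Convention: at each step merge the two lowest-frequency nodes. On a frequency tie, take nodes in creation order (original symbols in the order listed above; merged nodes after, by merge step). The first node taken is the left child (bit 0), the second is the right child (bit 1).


Huffman tree construction:
Step 1: Merge D(13) + J(16) = 29
Step 2: Merge G(20) + I(23) = 43
Step 3: Merge E(29) + (D+J)(29) = 58
Step 4: Merge (G+I)(43) + (E+(D+J))(58) = 101
Read each symbol's code off the tree from the root (left child = 0, right child = 1).

Codes:
  D: 110 (length 3)
  G: 00 (length 2)
  J: 111 (length 3)
  I: 01 (length 2)
  E: 10 (length 2)
Average code length: 231/101 = 2.2871 bits/symbol


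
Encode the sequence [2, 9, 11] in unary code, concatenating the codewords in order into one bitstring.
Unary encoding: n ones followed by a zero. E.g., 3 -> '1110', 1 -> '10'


Encode each number as n ones followed by a terminating 0:
  2 -> 110 (3 bits)
  9 -> 1111111110 (10 bits)
  11 -> 111111111110 (12 bits)
Total length = 3 + 10 + 12 = 25 bits.

Unary([2, 9, 11]) = 1101111111110111111111110 (25 bits)


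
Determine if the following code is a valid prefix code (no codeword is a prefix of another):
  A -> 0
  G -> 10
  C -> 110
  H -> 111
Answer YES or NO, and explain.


Checking each pair (does one codeword prefix another?):
  A='0' vs G='10': no prefix
  A='0' vs C='110': no prefix
  A='0' vs H='111': no prefix
  G='10' vs A='0': no prefix
  G='10' vs C='110': no prefix
  G='10' vs H='111': no prefix
  C='110' vs A='0': no prefix
  C='110' vs G='10': no prefix
  C='110' vs H='111': no prefix
  H='111' vs A='0': no prefix
  H='111' vs G='10': no prefix
  H='111' vs C='110': no prefix
No violation found over all pairs.

YES -- this is a valid prefix code. No codeword is a prefix of any other codeword.


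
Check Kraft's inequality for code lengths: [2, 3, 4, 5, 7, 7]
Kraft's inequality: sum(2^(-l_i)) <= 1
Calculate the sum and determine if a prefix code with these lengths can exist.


Sum = 2^(-2) + 2^(-3) + 2^(-4) + 2^(-5) + 2^(-7) + 2^(-7)
    = 0.25 + 0.125 + 0.0625 + 0.03125 + 0.0078125 + 0.0078125
    = 62/128 = 0.484375
Since 0.484375 <= 1, Kraft's inequality IS satisfied.
A prefix code with these lengths CAN exist.

Kraft sum = 0.484375. Satisfied.


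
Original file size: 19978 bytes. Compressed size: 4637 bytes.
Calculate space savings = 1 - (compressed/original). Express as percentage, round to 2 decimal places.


ratio = compressed/original = 4637/19978 = 0.232105
savings = 1 - ratio = 1 - 0.232105 = 0.767895
as a percentage: 0.767895 * 100 = 76.79%

Space savings = 1 - 4637/19978 = 76.79%


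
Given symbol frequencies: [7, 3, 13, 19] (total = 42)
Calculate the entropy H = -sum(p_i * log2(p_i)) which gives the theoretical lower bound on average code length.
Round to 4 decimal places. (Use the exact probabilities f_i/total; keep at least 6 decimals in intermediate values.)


Per-symbol terms -p_i * log2(p_i) with p_i = f_i/42:
  p = 7/42 = 0.166667: log2(p) = -2.584963, -p*log2(p) = 0.430827
  p = 3/42 = 0.071429: log2(p) = -3.807355, -p*log2(p) = 0.271954
  p = 13/42 = 0.309524: log2(p) = -1.691878, -p*log2(p) = 0.523676
  p = 19/42 = 0.452381: log2(p) = -1.144390, -p*log2(p) = 0.517700
H = 0.430827 + 0.271954 + 0.523676 + 0.517700 = 1.744157

H = 1.7442 bits/symbol


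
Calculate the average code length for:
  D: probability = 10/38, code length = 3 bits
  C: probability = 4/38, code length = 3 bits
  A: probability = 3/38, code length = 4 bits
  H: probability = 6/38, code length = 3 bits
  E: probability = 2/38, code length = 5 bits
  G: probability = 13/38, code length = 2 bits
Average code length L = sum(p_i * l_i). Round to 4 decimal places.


Weighted contributions p_i * l_i:
  D: (10/38) * 3 = 30/38
  C: (4/38) * 3 = 12/38
  A: (3/38) * 4 = 12/38
  H: (6/38) * 3 = 18/38
  E: (2/38) * 5 = 10/38
  G: (13/38) * 2 = 26/38
Sum = (30 + 12 + 12 + 18 + 10 + 26)/38 = 108/38

L = 108/38 = 2.8421 bits/symbol


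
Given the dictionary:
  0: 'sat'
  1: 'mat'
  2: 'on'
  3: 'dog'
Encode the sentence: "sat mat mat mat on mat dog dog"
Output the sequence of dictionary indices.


Look up each word in the dictionary:
  'sat' -> 0
  'mat' -> 1
  'mat' -> 1
  'mat' -> 1
  'on' -> 2
  'mat' -> 1
  'dog' -> 3
  'dog' -> 3

Encoded: [0, 1, 1, 1, 2, 1, 3, 3]


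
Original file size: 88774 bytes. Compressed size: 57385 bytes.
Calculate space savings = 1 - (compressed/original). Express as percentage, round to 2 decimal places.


ratio = compressed/original = 57385/88774 = 0.646417
savings = 1 - ratio = 1 - 0.646417 = 0.353583
as a percentage: 0.353583 * 100 = 35.36%

Space savings = 1 - 57385/88774 = 35.36%


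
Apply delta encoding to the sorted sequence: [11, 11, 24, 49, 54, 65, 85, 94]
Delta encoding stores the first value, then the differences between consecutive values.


First value: 11
Deltas:
  11 - 11 = 0
  24 - 11 = 13
  49 - 24 = 25
  54 - 49 = 5
  65 - 54 = 11
  85 - 65 = 20
  94 - 85 = 9


Delta encoded: [11, 0, 13, 25, 5, 11, 20, 9]


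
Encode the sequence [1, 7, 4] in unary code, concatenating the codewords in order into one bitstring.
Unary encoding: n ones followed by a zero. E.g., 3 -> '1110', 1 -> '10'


Encode each number as n ones followed by a terminating 0:
  1 -> 10 (2 bits)
  7 -> 11111110 (8 bits)
  4 -> 11110 (5 bits)
Total length = 2 + 8 + 5 = 15 bits.

Unary([1, 7, 4]) = 101111111011110 (15 bits)


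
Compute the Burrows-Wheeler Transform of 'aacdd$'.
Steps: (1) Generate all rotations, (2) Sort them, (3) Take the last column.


Rotations (sorted):
  0: $aacdd -> last char: d
  1: aacdd$ -> last char: $
  2: acdd$a -> last char: a
  3: cdd$aa -> last char: a
  4: d$aacd -> last char: d
  5: dd$aac -> last char: c


BWT = d$aadc


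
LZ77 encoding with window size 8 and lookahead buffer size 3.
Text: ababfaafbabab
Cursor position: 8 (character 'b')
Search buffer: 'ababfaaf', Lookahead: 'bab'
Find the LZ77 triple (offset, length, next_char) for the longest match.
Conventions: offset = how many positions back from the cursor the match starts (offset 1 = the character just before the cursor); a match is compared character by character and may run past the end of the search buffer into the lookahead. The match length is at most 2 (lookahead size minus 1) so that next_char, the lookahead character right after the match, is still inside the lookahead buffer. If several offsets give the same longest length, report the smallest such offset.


Try each offset into the search buffer:
  offset=1 (pos 7, char 'f'): match length 0
  offset=2 (pos 6, char 'a'): match length 0
  offset=3 (pos 5, char 'a'): match length 0
  offset=4 (pos 4, char 'f'): match length 0
  offset=5 (pos 3, char 'b'): match length 1
  offset=6 (pos 2, char 'a'): match length 0
  offset=7 (pos 1, char 'b'): match length 2
  offset=8 (pos 0, char 'a'): match length 0
Longest match has length 2 at offset 7.
next_char = character at position 8 + 2 = 10 -> 'b'

Best match: offset=7, length=2 (matching 'ba' starting at position 1)
LZ77 triple: (7, 2, 'b')


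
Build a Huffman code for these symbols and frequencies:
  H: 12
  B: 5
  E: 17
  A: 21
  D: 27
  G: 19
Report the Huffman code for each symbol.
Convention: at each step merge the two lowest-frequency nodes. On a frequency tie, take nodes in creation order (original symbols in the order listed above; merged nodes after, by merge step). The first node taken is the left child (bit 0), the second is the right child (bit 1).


Huffman tree construction:
Step 1: Merge B(5) + H(12) = 17
Step 2: Merge E(17) + (B+H)(17) = 34
Step 3: Merge G(19) + A(21) = 40
Step 4: Merge D(27) + (E+(B+H))(34) = 61
Step 5: Merge (G+A)(40) + (D+(E+(B+H)))(61) = 101
Read each symbol's code off the tree from the root (left child = 0, right child = 1).

Codes:
  H: 1111 (length 4)
  B: 1110 (length 4)
  E: 110 (length 3)
  A: 01 (length 2)
  D: 10 (length 2)
  G: 00 (length 2)
Average code length: 253/101 = 2.5050 bits/symbol


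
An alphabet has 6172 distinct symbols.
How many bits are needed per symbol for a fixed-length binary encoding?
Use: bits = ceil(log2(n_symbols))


log2(6172) = 12.5915
Bracket: 2^12 = 4096 < 6172 <= 2^13 = 8192
So ceil(log2(6172)) = 13

bits = ceil(log2(6172)) = ceil(12.5915) = 13 bits


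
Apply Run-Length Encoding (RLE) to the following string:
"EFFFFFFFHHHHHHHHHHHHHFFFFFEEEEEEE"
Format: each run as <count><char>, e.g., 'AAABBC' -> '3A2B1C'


Scanning runs left to right:
  i=0: run of 'E' x 1 -> '1E'
  i=1: run of 'F' x 7 -> '7F'
  i=8: run of 'H' x 13 -> '13H'
  i=21: run of 'F' x 5 -> '5F'
  i=26: run of 'E' x 7 -> '7E'

RLE = 1E7F13H5F7E


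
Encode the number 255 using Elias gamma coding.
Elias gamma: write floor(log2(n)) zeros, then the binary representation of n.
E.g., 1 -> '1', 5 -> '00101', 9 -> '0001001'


num_bits = floor(log2(255)) + 1 = 8
leading_zeros = num_bits - 1 = 7
binary(255) = 11111111

Elias gamma(255) = '0000000' + '11111111' = 000000011111111 (15 bits)


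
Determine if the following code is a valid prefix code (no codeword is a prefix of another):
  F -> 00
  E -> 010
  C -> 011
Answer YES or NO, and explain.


Checking each pair (does one codeword prefix another?):
  F='00' vs E='010': no prefix
  F='00' vs C='011': no prefix
  E='010' vs F='00': no prefix
  E='010' vs C='011': no prefix
  C='011' vs F='00': no prefix
  C='011' vs E='010': no prefix
No violation found over all pairs.

YES -- this is a valid prefix code. No codeword is a prefix of any other codeword.


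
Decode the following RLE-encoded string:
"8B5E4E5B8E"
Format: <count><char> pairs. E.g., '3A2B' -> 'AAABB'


Expanding each <count><char> pair:
  8B -> 'BBBBBBBB'
  5E -> 'EEEEE'
  4E -> 'EEEE'
  5B -> 'BBBBB'
  8E -> 'EEEEEEEE'

Decoded = BBBBBBBBEEEEEEEEEBBBBBEEEEEEEE


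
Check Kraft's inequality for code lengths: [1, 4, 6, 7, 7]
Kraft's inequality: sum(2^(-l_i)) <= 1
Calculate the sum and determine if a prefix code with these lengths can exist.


Sum = 2^(-1) + 2^(-4) + 2^(-6) + 2^(-7) + 2^(-7)
    = 0.5 + 0.0625 + 0.015625 + 0.0078125 + 0.0078125
    = 76/128 = 0.59375
Since 0.59375 <= 1, Kraft's inequality IS satisfied.
A prefix code with these lengths CAN exist.

Kraft sum = 0.59375. Satisfied.


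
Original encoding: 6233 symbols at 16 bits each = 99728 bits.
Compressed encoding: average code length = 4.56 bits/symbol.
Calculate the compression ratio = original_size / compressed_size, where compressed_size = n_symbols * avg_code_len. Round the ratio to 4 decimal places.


original_size = n_symbols * orig_bits = 6233 * 16 = 99728 bits
compressed_size = n_symbols * avg_code_len = 6233 * 4.56 = 28422.48 bits
ratio = original_size / compressed_size = 99728 / 28422.48 = 3.5088

Compression ratio = 3.5088


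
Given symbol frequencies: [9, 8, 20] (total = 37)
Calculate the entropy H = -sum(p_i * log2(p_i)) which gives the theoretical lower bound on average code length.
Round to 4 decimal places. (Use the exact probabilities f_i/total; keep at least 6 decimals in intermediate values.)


Per-symbol terms -p_i * log2(p_i) with p_i = f_i/37:
  p = 9/37 = 0.243243: log2(p) = -2.039528, -p*log2(p) = 0.496101
  p = 8/37 = 0.216216: log2(p) = -2.209453, -p*log2(p) = 0.477720
  p = 20/37 = 0.540541: log2(p) = -0.887525, -p*log2(p) = 0.479743
H = 0.496101 + 0.477720 + 0.479743 = 1.453564

H = 1.4536 bits/symbol


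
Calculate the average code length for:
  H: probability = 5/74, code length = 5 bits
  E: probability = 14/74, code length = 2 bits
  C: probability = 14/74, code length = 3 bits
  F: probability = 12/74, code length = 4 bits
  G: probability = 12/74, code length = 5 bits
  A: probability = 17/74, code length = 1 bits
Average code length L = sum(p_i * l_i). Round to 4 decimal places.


Weighted contributions p_i * l_i:
  H: (5/74) * 5 = 25/74
  E: (14/74) * 2 = 28/74
  C: (14/74) * 3 = 42/74
  F: (12/74) * 4 = 48/74
  G: (12/74) * 5 = 60/74
  A: (17/74) * 1 = 17/74
Sum = (25 + 28 + 42 + 48 + 60 + 17)/74 = 220/74

L = 220/74 = 2.9730 bits/symbol


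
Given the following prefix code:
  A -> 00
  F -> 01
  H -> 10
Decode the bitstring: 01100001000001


Decoding step by step:
Bits 01 -> F
Bits 10 -> H
Bits 00 -> A
Bits 01 -> F
Bits 00 -> A
Bits 00 -> A
Bits 01 -> F


Decoded message: FHAFAAF


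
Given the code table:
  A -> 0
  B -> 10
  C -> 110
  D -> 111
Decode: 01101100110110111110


Decoding:
0 -> A
110 -> C
110 -> C
0 -> A
110 -> C
110 -> C
111 -> D
110 -> C


Result: ACCACCDC


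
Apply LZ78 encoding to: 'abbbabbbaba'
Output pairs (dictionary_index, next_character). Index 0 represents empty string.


LZ78 encoding steps:
Dictionary: {0: ''}
Step 1: w='' (idx 0), next='a' -> output (0, 'a'), add 'a' as idx 1
Step 2: w='' (idx 0), next='b' -> output (0, 'b'), add 'b' as idx 2
Step 3: w='b' (idx 2), next='b' -> output (2, 'b'), add 'bb' as idx 3
Step 4: w='a' (idx 1), next='b' -> output (1, 'b'), add 'ab' as idx 4
Step 5: w='bb' (idx 3), next='a' -> output (3, 'a'), add 'bba' as idx 5
Step 6: w='b' (idx 2), next='a' -> output (2, 'a'), add 'ba' as idx 6


Encoded: [(0, 'a'), (0, 'b'), (2, 'b'), (1, 'b'), (3, 'a'), (2, 'a')]


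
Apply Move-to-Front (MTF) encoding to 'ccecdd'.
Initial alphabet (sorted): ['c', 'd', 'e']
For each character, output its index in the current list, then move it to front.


MTF encoding:
'c': index 0 in ['c', 'd', 'e'] -> ['c', 'd', 'e']
'c': index 0 in ['c', 'd', 'e'] -> ['c', 'd', 'e']
'e': index 2 in ['c', 'd', 'e'] -> ['e', 'c', 'd']
'c': index 1 in ['e', 'c', 'd'] -> ['c', 'e', 'd']
'd': index 2 in ['c', 'e', 'd'] -> ['d', 'c', 'e']
'd': index 0 in ['d', 'c', 'e'] -> ['d', 'c', 'e']


Output: [0, 0, 2, 1, 2, 0]


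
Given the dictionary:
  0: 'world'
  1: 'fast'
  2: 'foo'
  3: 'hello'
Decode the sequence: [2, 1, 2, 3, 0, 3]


Look up each index in the dictionary:
  2 -> 'foo'
  1 -> 'fast'
  2 -> 'foo'
  3 -> 'hello'
  0 -> 'world'
  3 -> 'hello'

Decoded: "foo fast foo hello world hello"


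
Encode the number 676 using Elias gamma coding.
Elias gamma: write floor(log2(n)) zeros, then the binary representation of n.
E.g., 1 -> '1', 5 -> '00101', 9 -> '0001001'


num_bits = floor(log2(676)) + 1 = 10
leading_zeros = num_bits - 1 = 9
binary(676) = 1010100100

Elias gamma(676) = '000000000' + '1010100100' = 0000000001010100100 (19 bits)


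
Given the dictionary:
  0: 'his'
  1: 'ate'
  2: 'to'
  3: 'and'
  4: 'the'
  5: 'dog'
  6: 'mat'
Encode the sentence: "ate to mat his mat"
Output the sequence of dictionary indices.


Look up each word in the dictionary:
  'ate' -> 1
  'to' -> 2
  'mat' -> 6
  'his' -> 0
  'mat' -> 6

Encoded: [1, 2, 6, 0, 6]


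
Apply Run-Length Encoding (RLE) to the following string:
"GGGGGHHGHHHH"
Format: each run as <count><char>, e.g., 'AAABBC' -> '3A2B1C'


Scanning runs left to right:
  i=0: run of 'G' x 5 -> '5G'
  i=5: run of 'H' x 2 -> '2H'
  i=7: run of 'G' x 1 -> '1G'
  i=8: run of 'H' x 4 -> '4H'

RLE = 5G2H1G4H


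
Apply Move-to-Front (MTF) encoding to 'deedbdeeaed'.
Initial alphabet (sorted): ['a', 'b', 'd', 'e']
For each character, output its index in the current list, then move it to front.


MTF encoding:
'd': index 2 in ['a', 'b', 'd', 'e'] -> ['d', 'a', 'b', 'e']
'e': index 3 in ['d', 'a', 'b', 'e'] -> ['e', 'd', 'a', 'b']
'e': index 0 in ['e', 'd', 'a', 'b'] -> ['e', 'd', 'a', 'b']
'd': index 1 in ['e', 'd', 'a', 'b'] -> ['d', 'e', 'a', 'b']
'b': index 3 in ['d', 'e', 'a', 'b'] -> ['b', 'd', 'e', 'a']
'd': index 1 in ['b', 'd', 'e', 'a'] -> ['d', 'b', 'e', 'a']
'e': index 2 in ['d', 'b', 'e', 'a'] -> ['e', 'd', 'b', 'a']
'e': index 0 in ['e', 'd', 'b', 'a'] -> ['e', 'd', 'b', 'a']
'a': index 3 in ['e', 'd', 'b', 'a'] -> ['a', 'e', 'd', 'b']
'e': index 1 in ['a', 'e', 'd', 'b'] -> ['e', 'a', 'd', 'b']
'd': index 2 in ['e', 'a', 'd', 'b'] -> ['d', 'e', 'a', 'b']


Output: [2, 3, 0, 1, 3, 1, 2, 0, 3, 1, 2]


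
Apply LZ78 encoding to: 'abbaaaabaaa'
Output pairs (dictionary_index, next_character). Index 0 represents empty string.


LZ78 encoding steps:
Dictionary: {0: ''}
Step 1: w='' (idx 0), next='a' -> output (0, 'a'), add 'a' as idx 1
Step 2: w='' (idx 0), next='b' -> output (0, 'b'), add 'b' as idx 2
Step 3: w='b' (idx 2), next='a' -> output (2, 'a'), add 'ba' as idx 3
Step 4: w='a' (idx 1), next='a' -> output (1, 'a'), add 'aa' as idx 4
Step 5: w='a' (idx 1), next='b' -> output (1, 'b'), add 'ab' as idx 5
Step 6: w='aa' (idx 4), next='a' -> output (4, 'a'), add 'aaa' as idx 6


Encoded: [(0, 'a'), (0, 'b'), (2, 'a'), (1, 'a'), (1, 'b'), (4, 'a')]


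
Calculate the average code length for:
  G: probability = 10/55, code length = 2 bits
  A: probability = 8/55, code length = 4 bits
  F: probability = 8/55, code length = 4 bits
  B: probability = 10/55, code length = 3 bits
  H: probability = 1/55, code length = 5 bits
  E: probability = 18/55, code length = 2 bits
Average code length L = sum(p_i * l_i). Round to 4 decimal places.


Weighted contributions p_i * l_i:
  G: (10/55) * 2 = 20/55
  A: (8/55) * 4 = 32/55
  F: (8/55) * 4 = 32/55
  B: (10/55) * 3 = 30/55
  H: (1/55) * 5 = 5/55
  E: (18/55) * 2 = 36/55
Sum = (20 + 32 + 32 + 30 + 5 + 36)/55 = 155/55

L = 155/55 = 2.8182 bits/symbol


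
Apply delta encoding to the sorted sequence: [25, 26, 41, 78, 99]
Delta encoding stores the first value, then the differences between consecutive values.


First value: 25
Deltas:
  26 - 25 = 1
  41 - 26 = 15
  78 - 41 = 37
  99 - 78 = 21


Delta encoded: [25, 1, 15, 37, 21]


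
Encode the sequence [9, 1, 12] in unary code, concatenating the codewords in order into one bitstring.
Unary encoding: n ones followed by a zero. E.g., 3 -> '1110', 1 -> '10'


Encode each number as n ones followed by a terminating 0:
  9 -> 1111111110 (10 bits)
  1 -> 10 (2 bits)
  12 -> 1111111111110 (13 bits)
Total length = 10 + 2 + 13 = 25 bits.

Unary([9, 1, 12]) = 1111111110101111111111110 (25 bits)


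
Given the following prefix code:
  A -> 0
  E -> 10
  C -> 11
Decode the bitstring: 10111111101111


Decoding step by step:
Bits 10 -> E
Bits 11 -> C
Bits 11 -> C
Bits 11 -> C
Bits 10 -> E
Bits 11 -> C
Bits 11 -> C


Decoded message: ECCCECC


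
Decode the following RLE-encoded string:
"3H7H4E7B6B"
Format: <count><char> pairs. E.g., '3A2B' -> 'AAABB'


Expanding each <count><char> pair:
  3H -> 'HHH'
  7H -> 'HHHHHHH'
  4E -> 'EEEE'
  7B -> 'BBBBBBB'
  6B -> 'BBBBBB'

Decoded = HHHHHHHHHHEEEEBBBBBBBBBBBBB


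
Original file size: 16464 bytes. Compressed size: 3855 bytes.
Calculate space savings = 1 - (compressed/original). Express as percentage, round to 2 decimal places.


ratio = compressed/original = 3855/16464 = 0.234147
savings = 1 - ratio = 1 - 0.234147 = 0.765853
as a percentage: 0.765853 * 100 = 76.59%

Space savings = 1 - 3855/16464 = 76.59%


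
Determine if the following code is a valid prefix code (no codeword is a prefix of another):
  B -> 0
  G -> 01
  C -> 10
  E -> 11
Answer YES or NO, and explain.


Checking each pair (does one codeword prefix another?):
  B='0' vs G='01': prefix -- VIOLATION

NO -- this is NOT a valid prefix code. B (0) is a prefix of G (01).


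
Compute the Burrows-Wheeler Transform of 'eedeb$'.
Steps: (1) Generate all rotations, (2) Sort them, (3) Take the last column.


Rotations (sorted):
  0: $eedeb -> last char: b
  1: b$eede -> last char: e
  2: deb$ee -> last char: e
  3: eb$eed -> last char: d
  4: edeb$e -> last char: e
  5: eedeb$ -> last char: $


BWT = beede$


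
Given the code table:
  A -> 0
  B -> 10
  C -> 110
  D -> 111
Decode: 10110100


Decoding:
10 -> B
110 -> C
10 -> B
0 -> A


Result: BCBA


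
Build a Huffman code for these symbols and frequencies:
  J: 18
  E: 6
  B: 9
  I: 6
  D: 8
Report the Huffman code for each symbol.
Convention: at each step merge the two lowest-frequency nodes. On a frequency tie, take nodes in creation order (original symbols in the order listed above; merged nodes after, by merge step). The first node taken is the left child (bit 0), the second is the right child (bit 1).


Huffman tree construction:
Step 1: Merge E(6) + I(6) = 12
Step 2: Merge D(8) + B(9) = 17
Step 3: Merge (E+I)(12) + (D+B)(17) = 29
Step 4: Merge J(18) + ((E+I)+(D+B))(29) = 47
Read each symbol's code off the tree from the root (left child = 0, right child = 1).

Codes:
  J: 0 (length 1)
  E: 100 (length 3)
  B: 111 (length 3)
  I: 101 (length 3)
  D: 110 (length 3)
Average code length: 105/47 = 2.2340 bits/symbol


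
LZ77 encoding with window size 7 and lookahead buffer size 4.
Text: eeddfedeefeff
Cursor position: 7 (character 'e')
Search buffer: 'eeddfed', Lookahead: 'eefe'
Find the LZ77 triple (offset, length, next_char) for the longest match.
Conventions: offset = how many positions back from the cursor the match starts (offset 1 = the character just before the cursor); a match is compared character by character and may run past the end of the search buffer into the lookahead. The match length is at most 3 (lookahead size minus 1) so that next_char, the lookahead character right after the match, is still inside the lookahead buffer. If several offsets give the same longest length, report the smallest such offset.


Try each offset into the search buffer:
  offset=1 (pos 6, char 'd'): match length 0
  offset=2 (pos 5, char 'e'): match length 1
  offset=3 (pos 4, char 'f'): match length 0
  offset=4 (pos 3, char 'd'): match length 0
  offset=5 (pos 2, char 'd'): match length 0
  offset=6 (pos 1, char 'e'): match length 1
  offset=7 (pos 0, char 'e'): match length 2
Longest match has length 2 at offset 7.
next_char = character at position 7 + 2 = 9 -> 'f'

Best match: offset=7, length=2 (matching 'ee' starting at position 0)
LZ77 triple: (7, 2, 'f')


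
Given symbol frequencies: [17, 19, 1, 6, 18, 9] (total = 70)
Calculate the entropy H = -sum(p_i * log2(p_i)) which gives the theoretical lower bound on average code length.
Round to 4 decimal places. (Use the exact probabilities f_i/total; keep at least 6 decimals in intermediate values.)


Per-symbol terms -p_i * log2(p_i) with p_i = f_i/70:
  p = 17/70 = 0.242857: log2(p) = -2.041820, -p*log2(p) = 0.495871
  p = 19/70 = 0.271429: log2(p) = -1.881356, -p*log2(p) = 0.510654
  p = 1/70 = 0.014286: log2(p) = -6.129283, -p*log2(p) = 0.087561
  p = 6/70 = 0.085714: log2(p) = -3.544321, -p*log2(p) = 0.303799
  p = 18/70 = 0.257143: log2(p) = -1.959358, -p*log2(p) = 0.503835
  p = 9/70 = 0.128571: log2(p) = -2.959358, -p*log2(p) = 0.380489
H = 0.495871 + 0.510654 + 0.087561 + 0.303799 + 0.503835 + 0.380489 = 2.282209

H = 2.2822 bits/symbol


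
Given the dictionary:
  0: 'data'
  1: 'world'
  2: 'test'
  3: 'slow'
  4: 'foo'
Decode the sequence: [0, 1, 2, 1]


Look up each index in the dictionary:
  0 -> 'data'
  1 -> 'world'
  2 -> 'test'
  1 -> 'world'

Decoded: "data world test world"


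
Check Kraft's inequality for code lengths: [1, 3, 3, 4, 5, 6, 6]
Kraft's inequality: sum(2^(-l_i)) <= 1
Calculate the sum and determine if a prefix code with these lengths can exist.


Sum = 2^(-1) + 2^(-3) + 2^(-3) + 2^(-4) + 2^(-5) + 2^(-6) + 2^(-6)
    = 0.5 + 0.125 + 0.125 + 0.0625 + 0.03125 + 0.015625 + 0.015625
    = 56/64 = 0.875
Since 0.875 <= 1, Kraft's inequality IS satisfied.
A prefix code with these lengths CAN exist.

Kraft sum = 0.875. Satisfied.


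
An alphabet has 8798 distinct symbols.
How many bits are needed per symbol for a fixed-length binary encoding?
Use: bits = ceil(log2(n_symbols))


log2(8798) = 13.103
Bracket: 2^13 = 8192 < 8798 <= 2^14 = 16384
So ceil(log2(8798)) = 14

bits = ceil(log2(8798)) = ceil(13.103) = 14 bits


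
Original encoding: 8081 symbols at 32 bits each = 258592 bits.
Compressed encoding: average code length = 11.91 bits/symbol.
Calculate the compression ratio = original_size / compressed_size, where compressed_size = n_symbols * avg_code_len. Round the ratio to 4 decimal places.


original_size = n_symbols * orig_bits = 8081 * 32 = 258592 bits
compressed_size = n_symbols * avg_code_len = 8081 * 11.91 = 96244.71 bits
ratio = original_size / compressed_size = 258592 / 96244.71 = 2.6868

Compression ratio = 2.6868


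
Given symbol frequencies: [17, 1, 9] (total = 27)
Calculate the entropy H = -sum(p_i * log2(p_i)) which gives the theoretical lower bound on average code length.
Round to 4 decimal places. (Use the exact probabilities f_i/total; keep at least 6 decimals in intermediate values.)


Per-symbol terms -p_i * log2(p_i) with p_i = f_i/27:
  p = 17/27 = 0.629630: log2(p) = -0.667425, -p*log2(p) = 0.420230
  p = 1/27 = 0.037037: log2(p) = -4.754888, -p*log2(p) = 0.176107
  p = 9/27 = 0.333333: log2(p) = -1.584963, -p*log2(p) = 0.528321
H = 0.420230 + 0.176107 + 0.528321 = 1.124658

H = 1.1247 bits/symbol


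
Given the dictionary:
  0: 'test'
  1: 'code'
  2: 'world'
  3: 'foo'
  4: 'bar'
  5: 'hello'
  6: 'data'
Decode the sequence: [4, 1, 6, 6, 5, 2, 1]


Look up each index in the dictionary:
  4 -> 'bar'
  1 -> 'code'
  6 -> 'data'
  6 -> 'data'
  5 -> 'hello'
  2 -> 'world'
  1 -> 'code'

Decoded: "bar code data data hello world code"


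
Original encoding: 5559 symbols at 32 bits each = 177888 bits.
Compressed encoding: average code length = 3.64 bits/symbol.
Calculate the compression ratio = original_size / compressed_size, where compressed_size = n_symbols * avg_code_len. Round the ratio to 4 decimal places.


original_size = n_symbols * orig_bits = 5559 * 32 = 177888 bits
compressed_size = n_symbols * avg_code_len = 5559 * 3.64 = 20234.76 bits
ratio = original_size / compressed_size = 177888 / 20234.76 = 8.7912

Compression ratio = 8.7912


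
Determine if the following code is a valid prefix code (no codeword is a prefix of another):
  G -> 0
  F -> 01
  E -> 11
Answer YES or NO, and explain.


Checking each pair (does one codeword prefix another?):
  G='0' vs F='01': prefix -- VIOLATION

NO -- this is NOT a valid prefix code. G (0) is a prefix of F (01).


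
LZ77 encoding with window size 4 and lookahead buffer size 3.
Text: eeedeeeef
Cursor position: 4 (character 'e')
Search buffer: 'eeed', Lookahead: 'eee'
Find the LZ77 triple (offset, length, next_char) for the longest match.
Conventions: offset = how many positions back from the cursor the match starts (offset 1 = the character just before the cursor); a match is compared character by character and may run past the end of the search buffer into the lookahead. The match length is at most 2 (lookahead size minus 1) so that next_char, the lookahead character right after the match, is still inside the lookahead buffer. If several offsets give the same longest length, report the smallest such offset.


Try each offset into the search buffer:
  offset=1 (pos 3, char 'd'): match length 0
  offset=2 (pos 2, char 'e'): match length 1
  offset=3 (pos 1, char 'e'): match length 2
  offset=4 (pos 0, char 'e'): match length 2
Longest match has length 2, found at offsets 3, 4; take the smallest, offset 3.
next_char = character at position 4 + 2 = 6 -> 'e'

Best match: offset=3, length=2 (matching 'ee' starting at position 1)
LZ77 triple: (3, 2, 'e')


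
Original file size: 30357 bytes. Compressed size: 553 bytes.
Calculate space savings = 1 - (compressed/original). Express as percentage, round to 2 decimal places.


ratio = compressed/original = 553/30357 = 0.018217
savings = 1 - ratio = 1 - 0.018217 = 0.981783
as a percentage: 0.981783 * 100 = 98.18%

Space savings = 1 - 553/30357 = 98.18%


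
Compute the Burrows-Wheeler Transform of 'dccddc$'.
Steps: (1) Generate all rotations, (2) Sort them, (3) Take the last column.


Rotations (sorted):
  0: $dccddc -> last char: c
  1: c$dccdd -> last char: d
  2: ccddc$d -> last char: d
  3: cddc$dc -> last char: c
  4: dc$dccd -> last char: d
  5: dccddc$ -> last char: $
  6: ddc$dcc -> last char: c


BWT = cddcd$c


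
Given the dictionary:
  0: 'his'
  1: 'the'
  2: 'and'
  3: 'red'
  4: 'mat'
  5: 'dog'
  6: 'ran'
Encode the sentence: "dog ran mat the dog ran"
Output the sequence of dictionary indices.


Look up each word in the dictionary:
  'dog' -> 5
  'ran' -> 6
  'mat' -> 4
  'the' -> 1
  'dog' -> 5
  'ran' -> 6

Encoded: [5, 6, 4, 1, 5, 6]


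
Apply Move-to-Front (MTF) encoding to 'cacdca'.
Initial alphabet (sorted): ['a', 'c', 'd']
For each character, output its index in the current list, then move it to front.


MTF encoding:
'c': index 1 in ['a', 'c', 'd'] -> ['c', 'a', 'd']
'a': index 1 in ['c', 'a', 'd'] -> ['a', 'c', 'd']
'c': index 1 in ['a', 'c', 'd'] -> ['c', 'a', 'd']
'd': index 2 in ['c', 'a', 'd'] -> ['d', 'c', 'a']
'c': index 1 in ['d', 'c', 'a'] -> ['c', 'd', 'a']
'a': index 2 in ['c', 'd', 'a'] -> ['a', 'c', 'd']


Output: [1, 1, 1, 2, 1, 2]


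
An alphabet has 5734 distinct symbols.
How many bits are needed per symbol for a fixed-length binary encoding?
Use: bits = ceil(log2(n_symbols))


log2(5734) = 12.4853
Bracket: 2^12 = 4096 < 5734 <= 2^13 = 8192
So ceil(log2(5734)) = 13

bits = ceil(log2(5734)) = ceil(12.4853) = 13 bits


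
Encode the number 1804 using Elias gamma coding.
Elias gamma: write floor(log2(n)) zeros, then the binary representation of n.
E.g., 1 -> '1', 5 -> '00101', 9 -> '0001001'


num_bits = floor(log2(1804)) + 1 = 11
leading_zeros = num_bits - 1 = 10
binary(1804) = 11100001100

Elias gamma(1804) = '0000000000' + '11100001100' = 000000000011100001100 (21 bits)


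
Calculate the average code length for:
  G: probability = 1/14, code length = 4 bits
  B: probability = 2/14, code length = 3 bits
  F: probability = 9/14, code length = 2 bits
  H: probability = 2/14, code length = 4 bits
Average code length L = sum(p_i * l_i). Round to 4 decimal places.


Weighted contributions p_i * l_i:
  G: (1/14) * 4 = 4/14
  B: (2/14) * 3 = 6/14
  F: (9/14) * 2 = 18/14
  H: (2/14) * 4 = 8/14
Sum = (4 + 6 + 18 + 8)/14 = 36/14

L = 36/14 = 2.5714 bits/symbol


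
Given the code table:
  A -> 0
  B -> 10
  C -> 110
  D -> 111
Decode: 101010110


Decoding:
10 -> B
10 -> B
10 -> B
110 -> C


Result: BBBC


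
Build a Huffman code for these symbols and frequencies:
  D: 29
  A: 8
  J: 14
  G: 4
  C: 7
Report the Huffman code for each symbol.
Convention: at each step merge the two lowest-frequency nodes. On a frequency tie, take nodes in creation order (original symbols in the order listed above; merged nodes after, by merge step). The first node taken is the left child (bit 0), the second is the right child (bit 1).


Huffman tree construction:
Step 1: Merge G(4) + C(7) = 11
Step 2: Merge A(8) + (G+C)(11) = 19
Step 3: Merge J(14) + (A+(G+C))(19) = 33
Step 4: Merge D(29) + (J+(A+(G+C)))(33) = 62
Read each symbol's code off the tree from the root (left child = 0, right child = 1).

Codes:
  D: 0 (length 1)
  A: 110 (length 3)
  J: 10 (length 2)
  G: 1110 (length 4)
  C: 1111 (length 4)
Average code length: 125/62 = 2.0161 bits/symbol


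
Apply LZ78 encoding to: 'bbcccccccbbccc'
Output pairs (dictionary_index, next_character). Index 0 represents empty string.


LZ78 encoding steps:
Dictionary: {0: ''}
Step 1: w='' (idx 0), next='b' -> output (0, 'b'), add 'b' as idx 1
Step 2: w='b' (idx 1), next='c' -> output (1, 'c'), add 'bc' as idx 2
Step 3: w='' (idx 0), next='c' -> output (0, 'c'), add 'c' as idx 3
Step 4: w='c' (idx 3), next='c' -> output (3, 'c'), add 'cc' as idx 4
Step 5: w='cc' (idx 4), next='c' -> output (4, 'c'), add 'ccc' as idx 5
Step 6: w='b' (idx 1), next='b' -> output (1, 'b'), add 'bb' as idx 6
Step 7: w='ccc' (idx 5), end of input -> output (5, '')


Encoded: [(0, 'b'), (1, 'c'), (0, 'c'), (3, 'c'), (4, 'c'), (1, 'b'), (5, '')]


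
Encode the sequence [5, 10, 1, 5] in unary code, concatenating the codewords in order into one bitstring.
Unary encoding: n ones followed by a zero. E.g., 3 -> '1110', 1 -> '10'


Encode each number as n ones followed by a terminating 0:
  5 -> 111110 (6 bits)
  10 -> 11111111110 (11 bits)
  1 -> 10 (2 bits)
  5 -> 111110 (6 bits)
Total length = 6 + 11 + 2 + 6 = 25 bits.

Unary([5, 10, 1, 5]) = 1111101111111111010111110 (25 bits)


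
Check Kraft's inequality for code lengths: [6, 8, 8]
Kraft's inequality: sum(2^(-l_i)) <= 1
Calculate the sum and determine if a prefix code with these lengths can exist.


Sum = 2^(-6) + 2^(-8) + 2^(-8)
    = 0.015625 + 0.00390625 + 0.00390625
    = 6/256 = 0.0234375
Since 0.0234375 <= 1, Kraft's inequality IS satisfied.
A prefix code with these lengths CAN exist.

Kraft sum = 0.0234375. Satisfied.


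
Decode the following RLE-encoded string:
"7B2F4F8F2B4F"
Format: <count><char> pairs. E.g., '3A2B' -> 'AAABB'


Expanding each <count><char> pair:
  7B -> 'BBBBBBB'
  2F -> 'FF'
  4F -> 'FFFF'
  8F -> 'FFFFFFFF'
  2B -> 'BB'
  4F -> 'FFFF'

Decoded = BBBBBBBFFFFFFFFFFFFFFBBFFFF


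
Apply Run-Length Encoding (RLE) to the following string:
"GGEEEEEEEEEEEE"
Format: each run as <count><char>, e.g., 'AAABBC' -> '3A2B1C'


Scanning runs left to right:
  i=0: run of 'G' x 2 -> '2G'
  i=2: run of 'E' x 12 -> '12E'

RLE = 2G12E


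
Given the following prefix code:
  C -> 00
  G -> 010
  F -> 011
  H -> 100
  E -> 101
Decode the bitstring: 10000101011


Decoding step by step:
Bits 100 -> H
Bits 00 -> C
Bits 101 -> E
Bits 011 -> F


Decoded message: HCEF


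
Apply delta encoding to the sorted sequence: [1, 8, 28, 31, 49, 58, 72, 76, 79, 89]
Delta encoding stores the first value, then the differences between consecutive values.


First value: 1
Deltas:
  8 - 1 = 7
  28 - 8 = 20
  31 - 28 = 3
  49 - 31 = 18
  58 - 49 = 9
  72 - 58 = 14
  76 - 72 = 4
  79 - 76 = 3
  89 - 79 = 10


Delta encoded: [1, 7, 20, 3, 18, 9, 14, 4, 3, 10]


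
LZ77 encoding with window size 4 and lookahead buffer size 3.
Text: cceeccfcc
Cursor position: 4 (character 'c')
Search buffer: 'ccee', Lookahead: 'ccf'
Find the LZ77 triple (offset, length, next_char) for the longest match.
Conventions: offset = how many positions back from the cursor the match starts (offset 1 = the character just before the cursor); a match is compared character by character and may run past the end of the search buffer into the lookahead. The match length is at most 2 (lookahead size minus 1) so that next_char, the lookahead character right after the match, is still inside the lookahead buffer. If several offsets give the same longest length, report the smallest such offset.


Try each offset into the search buffer:
  offset=1 (pos 3, char 'e'): match length 0
  offset=2 (pos 2, char 'e'): match length 0
  offset=3 (pos 1, char 'c'): match length 1
  offset=4 (pos 0, char 'c'): match length 2
Longest match has length 2 at offset 4.
next_char = character at position 4 + 2 = 6 -> 'f'

Best match: offset=4, length=2 (matching 'cc' starting at position 0)
LZ77 triple: (4, 2, 'f')


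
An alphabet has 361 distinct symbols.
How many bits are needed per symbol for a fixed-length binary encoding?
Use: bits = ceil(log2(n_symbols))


log2(361) = 8.4959
Bracket: 2^8 = 256 < 361 <= 2^9 = 512
So ceil(log2(361)) = 9

bits = ceil(log2(361)) = ceil(8.4959) = 9 bits


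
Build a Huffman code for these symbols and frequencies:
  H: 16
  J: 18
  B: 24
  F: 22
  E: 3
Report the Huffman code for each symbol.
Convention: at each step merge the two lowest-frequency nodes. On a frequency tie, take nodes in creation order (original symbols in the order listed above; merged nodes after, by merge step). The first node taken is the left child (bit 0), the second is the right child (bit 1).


Huffman tree construction:
Step 1: Merge E(3) + H(16) = 19
Step 2: Merge J(18) + (E+H)(19) = 37
Step 3: Merge F(22) + B(24) = 46
Step 4: Merge (J+(E+H))(37) + (F+B)(46) = 83
Read each symbol's code off the tree from the root (left child = 0, right child = 1).

Codes:
  H: 011 (length 3)
  J: 00 (length 2)
  B: 11 (length 2)
  F: 10 (length 2)
  E: 010 (length 3)
Average code length: 185/83 = 2.2289 bits/symbol


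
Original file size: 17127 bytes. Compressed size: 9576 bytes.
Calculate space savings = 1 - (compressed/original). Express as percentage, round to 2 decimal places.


ratio = compressed/original = 9576/17127 = 0.559117
savings = 1 - ratio = 1 - 0.559117 = 0.440883
as a percentage: 0.440883 * 100 = 44.09%

Space savings = 1 - 9576/17127 = 44.09%
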